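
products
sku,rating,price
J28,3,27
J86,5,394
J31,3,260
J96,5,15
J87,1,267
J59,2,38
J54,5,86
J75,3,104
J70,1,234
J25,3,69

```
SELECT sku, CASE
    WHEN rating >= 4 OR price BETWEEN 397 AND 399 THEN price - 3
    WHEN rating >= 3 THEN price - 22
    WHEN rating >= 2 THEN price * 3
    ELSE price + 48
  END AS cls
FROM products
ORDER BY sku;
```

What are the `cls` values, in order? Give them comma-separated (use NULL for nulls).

sku=J25: rating >= 3 → 47
sku=J28: rating >= 3 → 5
sku=J31: rating >= 3 → 238
sku=J54: rating >= 4 OR price BETWEEN 397 AND 399 → 83
sku=J59: rating >= 2 → 114
sku=J70: ELSE → 282
sku=J75: rating >= 3 → 82
sku=J86: rating >= 4 OR price BETWEEN 397 AND 399 → 391
sku=J87: ELSE → 315
sku=J96: rating >= 4 OR price BETWEEN 397 AND 399 → 12

47, 5, 238, 83, 114, 282, 82, 391, 315, 12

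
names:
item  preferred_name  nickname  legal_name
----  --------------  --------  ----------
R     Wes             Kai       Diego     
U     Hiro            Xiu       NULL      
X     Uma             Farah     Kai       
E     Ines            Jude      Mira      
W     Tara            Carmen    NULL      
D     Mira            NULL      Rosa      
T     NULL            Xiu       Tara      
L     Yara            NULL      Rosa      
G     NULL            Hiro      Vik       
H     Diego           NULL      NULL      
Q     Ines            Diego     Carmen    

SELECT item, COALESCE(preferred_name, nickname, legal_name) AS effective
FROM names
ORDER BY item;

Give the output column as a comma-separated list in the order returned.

Mira, Ines, Hiro, Diego, Yara, Ines, Wes, Xiu, Hiro, Tara, Uma

item=D: preferred_name=Mira → Mira
item=E: preferred_name=Ines → Ines
item=G: preferred_name=NULL, nickname=Hiro → Hiro
item=H: preferred_name=Diego → Diego
item=L: preferred_name=Yara → Yara
item=Q: preferred_name=Ines → Ines
item=R: preferred_name=Wes → Wes
item=T: preferred_name=NULL, nickname=Xiu → Xiu
item=U: preferred_name=Hiro → Hiro
item=W: preferred_name=Tara → Tara
item=X: preferred_name=Uma → Uma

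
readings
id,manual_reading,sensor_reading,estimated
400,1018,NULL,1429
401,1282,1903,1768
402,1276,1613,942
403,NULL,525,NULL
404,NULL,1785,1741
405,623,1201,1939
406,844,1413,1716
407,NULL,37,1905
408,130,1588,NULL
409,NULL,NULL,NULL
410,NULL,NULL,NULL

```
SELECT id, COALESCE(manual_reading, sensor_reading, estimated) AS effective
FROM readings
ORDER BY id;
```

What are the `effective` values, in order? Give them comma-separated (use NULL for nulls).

1018, 1282, 1276, 525, 1785, 623, 844, 37, 130, NULL, NULL

id=400: manual_reading=1018 → 1018
id=401: manual_reading=1282 → 1282
id=402: manual_reading=1276 → 1276
id=403: manual_reading=NULL, sensor_reading=525 → 525
id=404: manual_reading=NULL, sensor_reading=1785 → 1785
id=405: manual_reading=623 → 623
id=406: manual_reading=844 → 844
id=407: manual_reading=NULL, sensor_reading=37 → 37
id=408: manual_reading=130 → 130
id=409: manual_reading=NULL, sensor_reading=NULL, estimated=NULL (all NULL) → NULL
id=410: manual_reading=NULL, sensor_reading=NULL, estimated=NULL (all NULL) → NULL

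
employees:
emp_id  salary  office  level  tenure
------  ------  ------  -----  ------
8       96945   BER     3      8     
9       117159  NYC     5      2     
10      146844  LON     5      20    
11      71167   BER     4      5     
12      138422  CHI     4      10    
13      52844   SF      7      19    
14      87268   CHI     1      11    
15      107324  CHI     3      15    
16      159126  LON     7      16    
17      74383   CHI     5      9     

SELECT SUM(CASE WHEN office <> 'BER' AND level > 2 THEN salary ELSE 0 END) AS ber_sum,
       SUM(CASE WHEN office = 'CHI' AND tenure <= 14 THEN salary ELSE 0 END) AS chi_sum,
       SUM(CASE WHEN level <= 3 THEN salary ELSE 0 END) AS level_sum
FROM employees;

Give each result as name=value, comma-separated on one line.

ber_sum=796102, chi_sum=300073, level_sum=291537

[ber_sum: office <> 'BER' AND level > 2]
emp_id=8: ✗
emp_id=9: ✓ → 117159
emp_id=10: ✓ → 146844
emp_id=11: ✗
emp_id=12: ✓ → 138422
emp_id=13: ✓ → 52844
emp_id=14: ✗
emp_id=15: ✓ → 107324
emp_id=16: ✓ → 159126
emp_id=17: ✓ → 74383
ber_sum = 117159 + 146844 + 138422 + 52844 + 107324 + 159126 + 74383 = 796102
—
[chi_sum: office = 'CHI' AND tenure <= 14]
emp_id=8: ✗
emp_id=9: ✗
emp_id=10: ✗
emp_id=11: ✗
emp_id=12: ✓ → 138422
emp_id=13: ✗
emp_id=14: ✓ → 87268
emp_id=15: ✗
emp_id=16: ✗
emp_id=17: ✓ → 74383
chi_sum = 138422 + 87268 + 74383 = 300073
—
[level_sum: level <= 3]
emp_id=8: ✓ → 96945
emp_id=9: ✗
emp_id=10: ✗
emp_id=11: ✗
emp_id=12: ✗
emp_id=13: ✗
emp_id=14: ✓ → 87268
emp_id=15: ✓ → 107324
emp_id=16: ✗
emp_id=17: ✗
level_sum = 96945 + 87268 + 107324 = 291537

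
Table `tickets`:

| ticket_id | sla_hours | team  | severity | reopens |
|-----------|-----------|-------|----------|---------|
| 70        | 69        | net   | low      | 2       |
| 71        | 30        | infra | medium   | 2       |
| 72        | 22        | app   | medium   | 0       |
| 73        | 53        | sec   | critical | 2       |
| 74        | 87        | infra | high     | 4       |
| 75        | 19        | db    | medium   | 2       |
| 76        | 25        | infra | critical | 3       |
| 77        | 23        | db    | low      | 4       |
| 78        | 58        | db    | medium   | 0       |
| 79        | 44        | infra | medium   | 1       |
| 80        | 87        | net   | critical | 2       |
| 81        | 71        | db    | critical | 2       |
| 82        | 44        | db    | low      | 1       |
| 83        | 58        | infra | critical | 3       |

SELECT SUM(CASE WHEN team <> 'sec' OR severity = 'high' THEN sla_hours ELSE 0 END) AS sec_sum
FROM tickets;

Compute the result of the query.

ticket_id=70: ✓ → 69
ticket_id=71: ✓ → 30
ticket_id=72: ✓ → 22
ticket_id=73: ✗
ticket_id=74: ✓ → 87
ticket_id=75: ✓ → 19
ticket_id=76: ✓ → 25
ticket_id=77: ✓ → 23
ticket_id=78: ✓ → 58
ticket_id=79: ✓ → 44
ticket_id=80: ✓ → 87
ticket_id=81: ✓ → 71
ticket_id=82: ✓ → 44
ticket_id=83: ✓ → 58
sec_sum = 69 + 30 + 22 + 87 + 19 + 25 + 23 + 58 + 44 + 87 + 71 + 44 + 58 = 637

637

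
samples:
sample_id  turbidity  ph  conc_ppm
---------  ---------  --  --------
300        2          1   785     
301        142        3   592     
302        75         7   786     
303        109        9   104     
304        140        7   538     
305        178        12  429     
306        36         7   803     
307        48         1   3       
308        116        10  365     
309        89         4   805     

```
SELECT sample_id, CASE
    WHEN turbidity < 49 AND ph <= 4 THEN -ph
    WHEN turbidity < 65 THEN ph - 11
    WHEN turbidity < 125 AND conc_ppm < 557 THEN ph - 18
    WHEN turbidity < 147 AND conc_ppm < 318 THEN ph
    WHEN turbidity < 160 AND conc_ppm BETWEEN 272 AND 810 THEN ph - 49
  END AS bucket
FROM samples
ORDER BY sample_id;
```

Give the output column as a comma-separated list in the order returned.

sample_id=300: turbidity < 49 AND ph <= 4 → -1
sample_id=301: turbidity < 160 AND conc_ppm BETWEEN 272 AND 810 → -46
sample_id=302: turbidity < 160 AND conc_ppm BETWEEN 272 AND 810 → -42
sample_id=303: turbidity < 125 AND conc_ppm < 557 → -9
sample_id=304: turbidity < 160 AND conc_ppm BETWEEN 272 AND 810 → -42
sample_id=305: (no match → NULL) → NULL
sample_id=306: turbidity < 65 → -4
sample_id=307: turbidity < 49 AND ph <= 4 → -1
sample_id=308: turbidity < 125 AND conc_ppm < 557 → -8
sample_id=309: turbidity < 160 AND conc_ppm BETWEEN 272 AND 810 → -45

-1, -46, -42, -9, -42, NULL, -4, -1, -8, -45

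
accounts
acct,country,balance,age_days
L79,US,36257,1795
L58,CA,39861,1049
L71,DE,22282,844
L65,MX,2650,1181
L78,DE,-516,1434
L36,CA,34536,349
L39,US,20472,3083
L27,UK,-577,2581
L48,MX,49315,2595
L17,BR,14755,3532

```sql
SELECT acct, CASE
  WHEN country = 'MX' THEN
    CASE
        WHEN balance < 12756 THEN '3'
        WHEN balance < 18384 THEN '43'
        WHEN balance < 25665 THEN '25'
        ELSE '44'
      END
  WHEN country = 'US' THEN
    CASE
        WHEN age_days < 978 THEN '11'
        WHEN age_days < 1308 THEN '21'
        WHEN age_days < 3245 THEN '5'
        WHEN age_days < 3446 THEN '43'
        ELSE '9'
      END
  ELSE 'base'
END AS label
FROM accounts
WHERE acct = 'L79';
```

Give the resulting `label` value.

5

acct = L79: country=US, balance=36257, age_days=1795.
country='US' → inner[age_days < 3245] → 5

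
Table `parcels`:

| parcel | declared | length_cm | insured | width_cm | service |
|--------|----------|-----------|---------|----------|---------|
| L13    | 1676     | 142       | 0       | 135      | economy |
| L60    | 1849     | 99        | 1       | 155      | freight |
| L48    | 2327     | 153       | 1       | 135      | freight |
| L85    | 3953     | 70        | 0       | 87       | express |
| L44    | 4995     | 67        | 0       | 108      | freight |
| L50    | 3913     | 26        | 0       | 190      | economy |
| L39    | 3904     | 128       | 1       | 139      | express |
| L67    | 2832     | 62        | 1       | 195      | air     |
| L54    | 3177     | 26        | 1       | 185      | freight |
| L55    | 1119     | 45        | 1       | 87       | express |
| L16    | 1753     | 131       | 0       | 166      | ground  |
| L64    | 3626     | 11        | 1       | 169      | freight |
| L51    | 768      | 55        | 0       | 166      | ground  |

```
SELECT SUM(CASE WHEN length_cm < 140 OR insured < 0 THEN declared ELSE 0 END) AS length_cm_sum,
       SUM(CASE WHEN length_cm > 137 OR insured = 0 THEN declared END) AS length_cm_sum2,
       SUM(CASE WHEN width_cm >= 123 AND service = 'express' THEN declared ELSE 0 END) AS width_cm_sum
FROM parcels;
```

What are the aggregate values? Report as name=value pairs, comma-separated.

length_cm_sum=31889, length_cm_sum2=19385, width_cm_sum=3904

[length_cm_sum: length_cm < 140 OR insured < 0]
parcel=L13: ✗
parcel=L60: ✓ → 1849
parcel=L48: ✗
parcel=L85: ✓ → 3953
parcel=L44: ✓ → 4995
parcel=L50: ✓ → 3913
parcel=L39: ✓ → 3904
parcel=L67: ✓ → 2832
parcel=L54: ✓ → 3177
parcel=L55: ✓ → 1119
parcel=L16: ✓ → 1753
parcel=L64: ✓ → 3626
parcel=L51: ✓ → 768
length_cm_sum = 1849 + 3953 + 4995 + 3913 + 3904 + 2832 + 3177 + 1119 + 1753 + 3626 + 768 = 31889
—
[length_cm_sum2: length_cm > 137 OR insured = 0]
parcel=L13: ✓ → 1676
parcel=L60: ✗
parcel=L48: ✓ → 2327
parcel=L85: ✓ → 3953
parcel=L44: ✓ → 4995
parcel=L50: ✓ → 3913
parcel=L39: ✗
parcel=L67: ✗
parcel=L54: ✗
parcel=L55: ✗
parcel=L16: ✓ → 1753
parcel=L64: ✗
parcel=L51: ✓ → 768
length_cm_sum2 = 1676 + 2327 + 3953 + 4995 + 3913 + 1753 + 768 = 19385
—
[width_cm_sum: width_cm >= 123 AND service = 'express']
parcel=L13: ✗
parcel=L60: ✗
parcel=L48: ✗
parcel=L85: ✗
parcel=L44: ✗
parcel=L50: ✗
parcel=L39: ✓ → 3904
parcel=L67: ✗
parcel=L54: ✗
parcel=L55: ✗
parcel=L16: ✗
parcel=L64: ✗
parcel=L51: ✗
width_cm_sum = 3904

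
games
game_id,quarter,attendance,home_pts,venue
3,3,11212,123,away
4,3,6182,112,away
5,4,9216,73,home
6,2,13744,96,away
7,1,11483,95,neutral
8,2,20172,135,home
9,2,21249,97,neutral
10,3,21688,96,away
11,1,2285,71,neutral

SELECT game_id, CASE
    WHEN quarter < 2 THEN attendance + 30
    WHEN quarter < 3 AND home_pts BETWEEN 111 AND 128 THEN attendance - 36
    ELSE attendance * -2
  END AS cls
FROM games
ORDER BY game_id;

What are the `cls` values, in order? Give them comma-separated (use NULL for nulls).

game_id=3: ELSE → -22424
game_id=4: ELSE → -12364
game_id=5: ELSE → -18432
game_id=6: ELSE → -27488
game_id=7: quarter < 2 → 11513
game_id=8: ELSE → -40344
game_id=9: ELSE → -42498
game_id=10: ELSE → -43376
game_id=11: quarter < 2 → 2315

-22424, -12364, -18432, -27488, 11513, -40344, -42498, -43376, 2315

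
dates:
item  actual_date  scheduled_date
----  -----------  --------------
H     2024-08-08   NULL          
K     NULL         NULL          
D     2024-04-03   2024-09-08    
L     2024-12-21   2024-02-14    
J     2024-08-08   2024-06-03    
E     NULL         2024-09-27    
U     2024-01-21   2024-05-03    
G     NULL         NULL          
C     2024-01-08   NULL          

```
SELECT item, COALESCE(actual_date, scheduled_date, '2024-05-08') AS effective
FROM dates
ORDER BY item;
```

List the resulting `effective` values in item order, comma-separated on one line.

item=C: actual_date=2024-01-08 → 2024-01-08
item=D: actual_date=2024-04-03 → 2024-04-03
item=E: actual_date=NULL, scheduled_date=2024-09-27 → 2024-09-27
item=G: actual_date=NULL, scheduled_date=NULL, → literal 2024-05-08 → 2024-05-08
item=H: actual_date=2024-08-08 → 2024-08-08
item=J: actual_date=2024-08-08 → 2024-08-08
item=K: actual_date=NULL, scheduled_date=NULL, → literal 2024-05-08 → 2024-05-08
item=L: actual_date=2024-12-21 → 2024-12-21
item=U: actual_date=2024-01-21 → 2024-01-21

2024-01-08, 2024-04-03, 2024-09-27, 2024-05-08, 2024-08-08, 2024-08-08, 2024-05-08, 2024-12-21, 2024-01-21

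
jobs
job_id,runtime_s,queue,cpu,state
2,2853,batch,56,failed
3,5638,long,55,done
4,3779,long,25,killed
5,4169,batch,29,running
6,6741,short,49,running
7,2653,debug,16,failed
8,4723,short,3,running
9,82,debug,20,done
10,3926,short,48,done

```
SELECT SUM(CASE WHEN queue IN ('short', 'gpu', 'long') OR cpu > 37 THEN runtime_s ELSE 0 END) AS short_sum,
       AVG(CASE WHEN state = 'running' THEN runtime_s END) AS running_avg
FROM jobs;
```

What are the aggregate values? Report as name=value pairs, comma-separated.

short_sum=27660, running_avg=5211

[short_sum: queue IN ('short', 'gpu', 'long') OR cpu > 37]
job_id=2: ✓ → 2853
job_id=3: ✓ → 5638
job_id=4: ✓ → 3779
job_id=5: ✗
job_id=6: ✓ → 6741
job_id=7: ✗
job_id=8: ✓ → 4723
job_id=9: ✗
job_id=10: ✓ → 3926
short_sum = 2853 + 5638 + 3779 + 6741 + 4723 + 3926 = 27660
—
[running_avg: state = 'running']
job_id=2: ✗
job_id=3: ✗
job_id=4: ✗
job_id=5: ✓ → 4169
job_id=6: ✓ → 6741
job_id=7: ✗
job_id=8: ✓ → 4723
job_id=9: ✗
job_id=10: ✗
running_avg = (4169 + 6741 + 4723) / 3 = 5211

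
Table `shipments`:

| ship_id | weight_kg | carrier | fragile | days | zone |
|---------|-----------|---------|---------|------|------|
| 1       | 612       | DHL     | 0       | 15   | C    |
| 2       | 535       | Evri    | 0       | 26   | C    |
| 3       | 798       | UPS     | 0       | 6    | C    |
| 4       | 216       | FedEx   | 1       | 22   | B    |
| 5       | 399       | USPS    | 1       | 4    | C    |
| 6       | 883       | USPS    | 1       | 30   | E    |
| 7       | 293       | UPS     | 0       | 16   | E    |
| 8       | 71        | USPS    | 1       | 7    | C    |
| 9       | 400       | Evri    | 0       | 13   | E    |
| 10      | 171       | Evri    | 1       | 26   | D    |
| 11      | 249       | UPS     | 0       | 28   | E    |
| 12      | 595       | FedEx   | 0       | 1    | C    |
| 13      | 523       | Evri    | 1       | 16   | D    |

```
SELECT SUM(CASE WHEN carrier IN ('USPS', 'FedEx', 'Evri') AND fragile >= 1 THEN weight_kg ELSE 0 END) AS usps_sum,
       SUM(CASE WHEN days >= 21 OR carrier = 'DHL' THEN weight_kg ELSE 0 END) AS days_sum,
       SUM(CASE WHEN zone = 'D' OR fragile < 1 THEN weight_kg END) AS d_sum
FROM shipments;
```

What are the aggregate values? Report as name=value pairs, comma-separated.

usps_sum=2263, days_sum=2666, d_sum=4176

[usps_sum: carrier IN ('USPS', 'FedEx', 'Evri') AND fragile >= 1]
ship_id=1: ✗
ship_id=2: ✗
ship_id=3: ✗
ship_id=4: ✓ → 216
ship_id=5: ✓ → 399
ship_id=6: ✓ → 883
ship_id=7: ✗
ship_id=8: ✓ → 71
ship_id=9: ✗
ship_id=10: ✓ → 171
ship_id=11: ✗
ship_id=12: ✗
ship_id=13: ✓ → 523
usps_sum = 216 + 399 + 883 + 71 + 171 + 523 = 2263
—
[days_sum: days >= 21 OR carrier = 'DHL']
ship_id=1: ✓ → 612
ship_id=2: ✓ → 535
ship_id=3: ✗
ship_id=4: ✓ → 216
ship_id=5: ✗
ship_id=6: ✓ → 883
ship_id=7: ✗
ship_id=8: ✗
ship_id=9: ✗
ship_id=10: ✓ → 171
ship_id=11: ✓ → 249
ship_id=12: ✗
ship_id=13: ✗
days_sum = 612 + 535 + 216 + 883 + 171 + 249 = 2666
—
[d_sum: zone = 'D' OR fragile < 1]
ship_id=1: ✓ → 612
ship_id=2: ✓ → 535
ship_id=3: ✓ → 798
ship_id=4: ✗
ship_id=5: ✗
ship_id=6: ✗
ship_id=7: ✓ → 293
ship_id=8: ✗
ship_id=9: ✓ → 400
ship_id=10: ✓ → 171
ship_id=11: ✓ → 249
ship_id=12: ✓ → 595
ship_id=13: ✓ → 523
d_sum = 612 + 535 + 798 + 293 + 400 + 171 + 249 + 595 + 523 = 4176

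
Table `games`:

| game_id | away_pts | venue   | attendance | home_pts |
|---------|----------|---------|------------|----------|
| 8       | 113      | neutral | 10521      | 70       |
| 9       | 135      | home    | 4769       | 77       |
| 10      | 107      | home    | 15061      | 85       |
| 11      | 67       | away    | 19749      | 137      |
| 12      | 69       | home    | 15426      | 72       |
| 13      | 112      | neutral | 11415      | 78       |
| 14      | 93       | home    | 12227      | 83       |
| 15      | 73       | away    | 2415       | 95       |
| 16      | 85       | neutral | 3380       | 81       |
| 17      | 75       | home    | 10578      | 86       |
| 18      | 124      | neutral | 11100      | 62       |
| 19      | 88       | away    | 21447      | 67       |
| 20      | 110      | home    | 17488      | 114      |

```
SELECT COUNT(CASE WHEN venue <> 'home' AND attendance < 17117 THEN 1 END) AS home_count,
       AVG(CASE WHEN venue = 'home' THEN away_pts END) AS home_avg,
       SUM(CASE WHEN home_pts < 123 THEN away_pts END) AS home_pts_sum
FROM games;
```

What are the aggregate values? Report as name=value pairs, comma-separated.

home_count=5, home_avg=98.1666666667, home_pts_sum=1184

[home_count: venue <> 'home' AND attendance < 17117]
game_id=8: ✓ → 1
game_id=9: ✗
game_id=10: ✗
game_id=11: ✗
game_id=12: ✗
game_id=13: ✓ → 1
game_id=14: ✗
game_id=15: ✓ → 1
game_id=16: ✓ → 1
game_id=17: ✗
game_id=18: ✓ → 1
game_id=19: ✗
game_id=20: ✗
home_count = COUNT(1, 1, 1, 1, 1) = 5
—
[home_avg: venue = 'home']
game_id=8: ✗
game_id=9: ✓ → 135
game_id=10: ✓ → 107
game_id=11: ✗
game_id=12: ✓ → 69
game_id=13: ✗
game_id=14: ✓ → 93
game_id=15: ✗
game_id=16: ✗
game_id=17: ✓ → 75
game_id=18: ✗
game_id=19: ✗
game_id=20: ✓ → 110
home_avg = (135 + 107 + 69 + 93 + 75 + 110) / 6 = 98.1666666667
—
[home_pts_sum: home_pts < 123]
game_id=8: ✓ → 113
game_id=9: ✓ → 135
game_id=10: ✓ → 107
game_id=11: ✗
game_id=12: ✓ → 69
game_id=13: ✓ → 112
game_id=14: ✓ → 93
game_id=15: ✓ → 73
game_id=16: ✓ → 85
game_id=17: ✓ → 75
game_id=18: ✓ → 124
game_id=19: ✓ → 88
game_id=20: ✓ → 110
home_pts_sum = 113 + 135 + 107 + 69 + 112 + 93 + 73 + 85 + 75 + 124 + 88 + 110 = 1184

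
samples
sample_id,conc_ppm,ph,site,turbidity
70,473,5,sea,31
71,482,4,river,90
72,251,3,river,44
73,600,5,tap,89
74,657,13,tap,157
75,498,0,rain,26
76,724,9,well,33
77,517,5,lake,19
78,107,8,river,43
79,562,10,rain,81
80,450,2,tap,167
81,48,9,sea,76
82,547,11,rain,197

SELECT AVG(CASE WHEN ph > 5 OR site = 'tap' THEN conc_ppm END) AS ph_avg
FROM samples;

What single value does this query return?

461.875

sample_id=70: ✗
sample_id=71: ✗
sample_id=72: ✗
sample_id=73: ✓ → 600
sample_id=74: ✓ → 657
sample_id=75: ✗
sample_id=76: ✓ → 724
sample_id=77: ✗
sample_id=78: ✓ → 107
sample_id=79: ✓ → 562
sample_id=80: ✓ → 450
sample_id=81: ✓ → 48
sample_id=82: ✓ → 547
ph_avg = (600 + 657 + 724 + 107 + 562 + 450 + 48 + 547) / 8 = 461.875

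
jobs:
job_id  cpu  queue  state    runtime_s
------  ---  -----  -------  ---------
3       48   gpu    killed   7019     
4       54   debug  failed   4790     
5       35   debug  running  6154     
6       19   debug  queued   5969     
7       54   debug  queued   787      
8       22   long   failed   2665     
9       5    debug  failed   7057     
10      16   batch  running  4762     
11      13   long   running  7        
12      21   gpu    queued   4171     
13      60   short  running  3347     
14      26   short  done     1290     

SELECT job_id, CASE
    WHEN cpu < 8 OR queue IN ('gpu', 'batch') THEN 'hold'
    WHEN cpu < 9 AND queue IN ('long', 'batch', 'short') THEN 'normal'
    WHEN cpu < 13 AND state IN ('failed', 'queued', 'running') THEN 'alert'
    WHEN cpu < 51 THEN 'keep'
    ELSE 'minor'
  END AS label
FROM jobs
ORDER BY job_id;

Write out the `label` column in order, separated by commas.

hold, minor, keep, keep, minor, keep, hold, hold, keep, hold, minor, keep

job_id=3: cpu < 8 OR queue IN ('gpu', 'batch') → hold
job_id=4: ELSE → minor
job_id=5: cpu < 51 → keep
job_id=6: cpu < 51 → keep
job_id=7: ELSE → minor
job_id=8: cpu < 51 → keep
job_id=9: cpu < 8 OR queue IN ('gpu', 'batch') → hold
job_id=10: cpu < 8 OR queue IN ('gpu', 'batch') → hold
job_id=11: cpu < 51 → keep
job_id=12: cpu < 8 OR queue IN ('gpu', 'batch') → hold
job_id=13: ELSE → minor
job_id=14: cpu < 51 → keep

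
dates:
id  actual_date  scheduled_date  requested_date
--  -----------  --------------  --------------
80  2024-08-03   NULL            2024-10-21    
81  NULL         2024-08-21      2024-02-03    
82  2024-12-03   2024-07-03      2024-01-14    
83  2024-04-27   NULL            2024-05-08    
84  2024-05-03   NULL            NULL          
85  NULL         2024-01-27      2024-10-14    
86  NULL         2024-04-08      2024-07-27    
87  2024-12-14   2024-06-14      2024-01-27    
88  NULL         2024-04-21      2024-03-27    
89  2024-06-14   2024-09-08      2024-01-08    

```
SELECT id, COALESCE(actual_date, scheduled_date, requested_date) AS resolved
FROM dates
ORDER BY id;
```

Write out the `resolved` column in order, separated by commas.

id=80: actual_date=2024-08-03 → 2024-08-03
id=81: actual_date=NULL, scheduled_date=2024-08-21 → 2024-08-21
id=82: actual_date=2024-12-03 → 2024-12-03
id=83: actual_date=2024-04-27 → 2024-04-27
id=84: actual_date=2024-05-03 → 2024-05-03
id=85: actual_date=NULL, scheduled_date=2024-01-27 → 2024-01-27
id=86: actual_date=NULL, scheduled_date=2024-04-08 → 2024-04-08
id=87: actual_date=2024-12-14 → 2024-12-14
id=88: actual_date=NULL, scheduled_date=2024-04-21 → 2024-04-21
id=89: actual_date=2024-06-14 → 2024-06-14

2024-08-03, 2024-08-21, 2024-12-03, 2024-04-27, 2024-05-03, 2024-01-27, 2024-04-08, 2024-12-14, 2024-04-21, 2024-06-14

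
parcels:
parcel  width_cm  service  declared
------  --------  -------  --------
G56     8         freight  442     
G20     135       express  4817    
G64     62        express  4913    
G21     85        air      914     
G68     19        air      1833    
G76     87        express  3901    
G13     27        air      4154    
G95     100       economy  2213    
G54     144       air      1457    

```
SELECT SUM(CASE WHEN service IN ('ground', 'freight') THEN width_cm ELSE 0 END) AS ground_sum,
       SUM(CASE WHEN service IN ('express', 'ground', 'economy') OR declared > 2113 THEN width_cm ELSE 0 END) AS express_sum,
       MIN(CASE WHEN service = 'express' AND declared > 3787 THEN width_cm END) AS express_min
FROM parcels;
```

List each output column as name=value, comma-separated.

[ground_sum: service IN ('ground', 'freight')]
parcel=G56: ✓ → 8
parcel=G20: ✗
parcel=G64: ✗
parcel=G21: ✗
parcel=G68: ✗
parcel=G76: ✗
parcel=G13: ✗
parcel=G95: ✗
parcel=G54: ✗
ground_sum = 8
—
[express_sum: service IN ('express', 'ground', 'economy') OR declared > 2113]
parcel=G56: ✗
parcel=G20: ✓ → 135
parcel=G64: ✓ → 62
parcel=G21: ✗
parcel=G68: ✗
parcel=G76: ✓ → 87
parcel=G13: ✓ → 27
parcel=G95: ✓ → 100
parcel=G54: ✗
express_sum = 135 + 62 + 87 + 27 + 100 = 411
—
[express_min: service = 'express' AND declared > 3787]
parcel=G56: ✗
parcel=G20: ✓ → 135
parcel=G64: ✓ → 62
parcel=G21: ✗
parcel=G68: ✗
parcel=G76: ✓ → 87
parcel=G13: ✗
parcel=G95: ✗
parcel=G54: ✗
express_min = MIN(135, 62, 87) = 62

ground_sum=8, express_sum=411, express_min=62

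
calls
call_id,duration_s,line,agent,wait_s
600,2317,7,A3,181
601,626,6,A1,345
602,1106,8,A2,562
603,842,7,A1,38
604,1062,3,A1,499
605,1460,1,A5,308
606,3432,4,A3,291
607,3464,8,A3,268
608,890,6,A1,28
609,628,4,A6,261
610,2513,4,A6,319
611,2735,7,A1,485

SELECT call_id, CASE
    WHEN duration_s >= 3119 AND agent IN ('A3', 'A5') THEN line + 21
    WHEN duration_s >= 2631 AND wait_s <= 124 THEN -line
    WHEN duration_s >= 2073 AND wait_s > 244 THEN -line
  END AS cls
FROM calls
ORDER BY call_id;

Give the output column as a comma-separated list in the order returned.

call_id=600: (no match → NULL) → NULL
call_id=601: (no match → NULL) → NULL
call_id=602: (no match → NULL) → NULL
call_id=603: (no match → NULL) → NULL
call_id=604: (no match → NULL) → NULL
call_id=605: (no match → NULL) → NULL
call_id=606: duration_s >= 3119 AND agent IN ('A3', 'A5') → 25
call_id=607: duration_s >= 3119 AND agent IN ('A3', 'A5') → 29
call_id=608: (no match → NULL) → NULL
call_id=609: (no match → NULL) → NULL
call_id=610: duration_s >= 2073 AND wait_s > 244 → -4
call_id=611: duration_s >= 2073 AND wait_s > 244 → -7

NULL, NULL, NULL, NULL, NULL, NULL, 25, 29, NULL, NULL, -4, -7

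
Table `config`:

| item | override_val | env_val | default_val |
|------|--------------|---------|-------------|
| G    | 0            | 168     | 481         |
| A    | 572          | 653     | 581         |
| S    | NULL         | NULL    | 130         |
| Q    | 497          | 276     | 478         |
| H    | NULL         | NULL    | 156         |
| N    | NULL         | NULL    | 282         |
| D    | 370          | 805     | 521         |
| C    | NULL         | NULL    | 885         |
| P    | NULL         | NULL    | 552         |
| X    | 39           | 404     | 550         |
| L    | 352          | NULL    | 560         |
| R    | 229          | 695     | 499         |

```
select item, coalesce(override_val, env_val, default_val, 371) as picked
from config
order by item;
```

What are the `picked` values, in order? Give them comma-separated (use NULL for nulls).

572, 885, 370, 0, 156, 352, 282, 552, 497, 229, 130, 39

item=A: override_val=572 → 572
item=C: override_val=NULL, env_val=NULL, default_val=885 → 885
item=D: override_val=370 → 370
item=G: override_val=0 → 0
item=H: override_val=NULL, env_val=NULL, default_val=156 → 156
item=L: override_val=352 → 352
item=N: override_val=NULL, env_val=NULL, default_val=282 → 282
item=P: override_val=NULL, env_val=NULL, default_val=552 → 552
item=Q: override_val=497 → 497
item=R: override_val=229 → 229
item=S: override_val=NULL, env_val=NULL, default_val=130 → 130
item=X: override_val=39 → 39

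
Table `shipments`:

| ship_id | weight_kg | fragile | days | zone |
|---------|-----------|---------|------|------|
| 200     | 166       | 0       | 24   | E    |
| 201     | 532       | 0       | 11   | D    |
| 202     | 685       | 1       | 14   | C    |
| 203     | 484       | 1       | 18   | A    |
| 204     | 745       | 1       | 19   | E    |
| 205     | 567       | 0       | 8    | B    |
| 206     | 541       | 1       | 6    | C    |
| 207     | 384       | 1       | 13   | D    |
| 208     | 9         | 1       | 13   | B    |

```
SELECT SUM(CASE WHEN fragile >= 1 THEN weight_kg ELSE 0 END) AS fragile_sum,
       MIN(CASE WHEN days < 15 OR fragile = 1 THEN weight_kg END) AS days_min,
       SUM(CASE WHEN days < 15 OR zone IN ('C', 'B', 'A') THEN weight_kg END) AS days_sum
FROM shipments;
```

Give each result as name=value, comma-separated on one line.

[fragile_sum: fragile >= 1]
ship_id=200: ✗
ship_id=201: ✗
ship_id=202: ✓ → 685
ship_id=203: ✓ → 484
ship_id=204: ✓ → 745
ship_id=205: ✗
ship_id=206: ✓ → 541
ship_id=207: ✓ → 384
ship_id=208: ✓ → 9
fragile_sum = 685 + 484 + 745 + 541 + 384 + 9 = 2848
—
[days_min: days < 15 OR fragile = 1]
ship_id=200: ✗
ship_id=201: ✓ → 532
ship_id=202: ✓ → 685
ship_id=203: ✓ → 484
ship_id=204: ✓ → 745
ship_id=205: ✓ → 567
ship_id=206: ✓ → 541
ship_id=207: ✓ → 384
ship_id=208: ✓ → 9
days_min = MIN(532, 685, 484, 745, 567, 541, 384, 9) = 9
—
[days_sum: days < 15 OR zone IN ('C', 'B', 'A')]
ship_id=200: ✗
ship_id=201: ✓ → 532
ship_id=202: ✓ → 685
ship_id=203: ✓ → 484
ship_id=204: ✗
ship_id=205: ✓ → 567
ship_id=206: ✓ → 541
ship_id=207: ✓ → 384
ship_id=208: ✓ → 9
days_sum = 532 + 685 + 484 + 567 + 541 + 384 + 9 = 3202

fragile_sum=2848, days_min=9, days_sum=3202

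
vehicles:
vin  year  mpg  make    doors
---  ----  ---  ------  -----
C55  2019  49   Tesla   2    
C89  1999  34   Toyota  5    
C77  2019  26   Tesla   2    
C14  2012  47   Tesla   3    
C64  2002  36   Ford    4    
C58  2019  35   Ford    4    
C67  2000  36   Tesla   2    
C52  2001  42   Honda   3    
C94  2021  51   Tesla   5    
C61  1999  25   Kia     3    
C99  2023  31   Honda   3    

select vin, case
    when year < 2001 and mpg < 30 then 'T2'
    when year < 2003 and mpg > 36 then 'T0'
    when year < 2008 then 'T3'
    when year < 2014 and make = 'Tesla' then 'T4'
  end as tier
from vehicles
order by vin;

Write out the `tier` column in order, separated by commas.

T4, T0, NULL, NULL, T2, T3, T3, NULL, T3, NULL, NULL

vin=C14: year < 2014 and make = 'Tesla' → T4
vin=C52: year < 2003 and mpg > 36 → T0
vin=C55: (no match → NULL) → NULL
vin=C58: (no match → NULL) → NULL
vin=C61: year < 2001 and mpg < 30 → T2
vin=C64: year < 2008 → T3
vin=C67: year < 2008 → T3
vin=C77: (no match → NULL) → NULL
vin=C89: year < 2008 → T3
vin=C94: (no match → NULL) → NULL
vin=C99: (no match → NULL) → NULL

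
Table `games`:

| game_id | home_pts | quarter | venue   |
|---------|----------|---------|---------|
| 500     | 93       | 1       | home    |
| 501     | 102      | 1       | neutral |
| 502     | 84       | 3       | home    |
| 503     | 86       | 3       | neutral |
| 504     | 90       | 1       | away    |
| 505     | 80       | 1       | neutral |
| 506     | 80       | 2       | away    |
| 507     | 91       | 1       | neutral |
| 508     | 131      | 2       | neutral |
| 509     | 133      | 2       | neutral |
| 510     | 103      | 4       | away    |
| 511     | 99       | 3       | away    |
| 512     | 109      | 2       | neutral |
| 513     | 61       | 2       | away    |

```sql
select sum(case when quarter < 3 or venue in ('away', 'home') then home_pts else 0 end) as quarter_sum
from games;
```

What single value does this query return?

game_id=500: ✓ → 93
game_id=501: ✓ → 102
game_id=502: ✓ → 84
game_id=503: ✗
game_id=504: ✓ → 90
game_id=505: ✓ → 80
game_id=506: ✓ → 80
game_id=507: ✓ → 91
game_id=508: ✓ → 131
game_id=509: ✓ → 133
game_id=510: ✓ → 103
game_id=511: ✓ → 99
game_id=512: ✓ → 109
game_id=513: ✓ → 61
quarter_sum = 93 + 102 + 84 + 90 + 80 + 80 + 91 + 131 + 133 + 103 + 99 + 109 + 61 = 1256

1256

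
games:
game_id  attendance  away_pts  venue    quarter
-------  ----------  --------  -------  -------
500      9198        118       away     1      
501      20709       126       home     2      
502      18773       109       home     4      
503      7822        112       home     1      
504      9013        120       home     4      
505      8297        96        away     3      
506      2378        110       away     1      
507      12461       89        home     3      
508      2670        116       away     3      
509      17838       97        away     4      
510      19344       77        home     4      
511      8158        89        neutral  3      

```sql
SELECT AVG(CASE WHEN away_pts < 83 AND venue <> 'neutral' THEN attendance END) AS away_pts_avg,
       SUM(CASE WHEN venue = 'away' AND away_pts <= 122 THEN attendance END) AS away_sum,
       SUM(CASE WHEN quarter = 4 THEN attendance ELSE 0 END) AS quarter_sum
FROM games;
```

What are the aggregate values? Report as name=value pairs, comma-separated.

[away_pts_avg: away_pts < 83 AND venue <> 'neutral']
game_id=500: ✗
game_id=501: ✗
game_id=502: ✗
game_id=503: ✗
game_id=504: ✗
game_id=505: ✗
game_id=506: ✗
game_id=507: ✗
game_id=508: ✗
game_id=509: ✗
game_id=510: ✓ → 19344
game_id=511: ✗
away_pts_avg = 19344
—
[away_sum: venue = 'away' AND away_pts <= 122]
game_id=500: ✓ → 9198
game_id=501: ✗
game_id=502: ✗
game_id=503: ✗
game_id=504: ✗
game_id=505: ✓ → 8297
game_id=506: ✓ → 2378
game_id=507: ✗
game_id=508: ✓ → 2670
game_id=509: ✓ → 17838
game_id=510: ✗
game_id=511: ✗
away_sum = 9198 + 8297 + 2378 + 2670 + 17838 = 40381
—
[quarter_sum: quarter = 4]
game_id=500: ✗
game_id=501: ✗
game_id=502: ✓ → 18773
game_id=503: ✗
game_id=504: ✓ → 9013
game_id=505: ✗
game_id=506: ✗
game_id=507: ✗
game_id=508: ✗
game_id=509: ✓ → 17838
game_id=510: ✓ → 19344
game_id=511: ✗
quarter_sum = 18773 + 9013 + 17838 + 19344 = 64968

away_pts_avg=19344, away_sum=40381, quarter_sum=64968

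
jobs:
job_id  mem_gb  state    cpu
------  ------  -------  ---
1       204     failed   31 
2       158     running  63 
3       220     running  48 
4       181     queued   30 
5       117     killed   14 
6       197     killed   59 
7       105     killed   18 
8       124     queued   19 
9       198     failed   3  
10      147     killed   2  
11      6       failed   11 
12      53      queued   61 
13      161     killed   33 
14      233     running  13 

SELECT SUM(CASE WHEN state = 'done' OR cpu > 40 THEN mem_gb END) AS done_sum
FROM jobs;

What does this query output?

628

job_id=1: ✗
job_id=2: ✓ → 158
job_id=3: ✓ → 220
job_id=4: ✗
job_id=5: ✗
job_id=6: ✓ → 197
job_id=7: ✗
job_id=8: ✗
job_id=9: ✗
job_id=10: ✗
job_id=11: ✗
job_id=12: ✓ → 53
job_id=13: ✗
job_id=14: ✗
done_sum = 158 + 220 + 197 + 53 = 628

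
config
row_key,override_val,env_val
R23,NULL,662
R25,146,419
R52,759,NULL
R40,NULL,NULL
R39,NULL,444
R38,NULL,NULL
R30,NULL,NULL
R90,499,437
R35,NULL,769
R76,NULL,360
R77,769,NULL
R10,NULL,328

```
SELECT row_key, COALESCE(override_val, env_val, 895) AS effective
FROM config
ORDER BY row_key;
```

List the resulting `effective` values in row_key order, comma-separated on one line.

row_key=R10: override_val=NULL, env_val=328 → 328
row_key=R23: override_val=NULL, env_val=662 → 662
row_key=R25: override_val=146 → 146
row_key=R30: override_val=NULL, env_val=NULL, → literal 895 → 895
row_key=R35: override_val=NULL, env_val=769 → 769
row_key=R38: override_val=NULL, env_val=NULL, → literal 895 → 895
row_key=R39: override_val=NULL, env_val=444 → 444
row_key=R40: override_val=NULL, env_val=NULL, → literal 895 → 895
row_key=R52: override_val=759 → 759
row_key=R76: override_val=NULL, env_val=360 → 360
row_key=R77: override_val=769 → 769
row_key=R90: override_val=499 → 499

328, 662, 146, 895, 769, 895, 444, 895, 759, 360, 769, 499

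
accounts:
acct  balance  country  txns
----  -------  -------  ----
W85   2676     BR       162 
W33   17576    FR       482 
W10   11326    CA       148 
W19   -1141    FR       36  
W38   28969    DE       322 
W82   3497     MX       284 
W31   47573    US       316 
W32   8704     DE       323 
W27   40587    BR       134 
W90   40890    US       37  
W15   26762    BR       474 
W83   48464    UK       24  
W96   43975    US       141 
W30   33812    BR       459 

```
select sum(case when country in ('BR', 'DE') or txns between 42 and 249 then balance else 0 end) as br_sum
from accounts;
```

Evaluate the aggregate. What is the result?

196811

acct=W85: ✓ → 2676
acct=W33: ✗
acct=W10: ✓ → 11326
acct=W19: ✗
acct=W38: ✓ → 28969
acct=W82: ✗
acct=W31: ✗
acct=W32: ✓ → 8704
acct=W27: ✓ → 40587
acct=W90: ✗
acct=W15: ✓ → 26762
acct=W83: ✗
acct=W96: ✓ → 43975
acct=W30: ✓ → 33812
br_sum = 2676 + 11326 + 28969 + 8704 + 40587 + 26762 + 43975 + 33812 = 196811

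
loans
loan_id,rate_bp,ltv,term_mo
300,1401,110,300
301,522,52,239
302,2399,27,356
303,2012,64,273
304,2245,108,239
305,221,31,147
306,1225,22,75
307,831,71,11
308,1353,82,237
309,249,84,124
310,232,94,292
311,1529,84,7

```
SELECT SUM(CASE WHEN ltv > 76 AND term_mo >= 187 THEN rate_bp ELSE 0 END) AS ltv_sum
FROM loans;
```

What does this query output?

loan_id=300: ✓ → 1401
loan_id=301: ✗
loan_id=302: ✗
loan_id=303: ✗
loan_id=304: ✓ → 2245
loan_id=305: ✗
loan_id=306: ✗
loan_id=307: ✗
loan_id=308: ✓ → 1353
loan_id=309: ✗
loan_id=310: ✓ → 232
loan_id=311: ✗
ltv_sum = 1401 + 2245 + 1353 + 232 = 5231

5231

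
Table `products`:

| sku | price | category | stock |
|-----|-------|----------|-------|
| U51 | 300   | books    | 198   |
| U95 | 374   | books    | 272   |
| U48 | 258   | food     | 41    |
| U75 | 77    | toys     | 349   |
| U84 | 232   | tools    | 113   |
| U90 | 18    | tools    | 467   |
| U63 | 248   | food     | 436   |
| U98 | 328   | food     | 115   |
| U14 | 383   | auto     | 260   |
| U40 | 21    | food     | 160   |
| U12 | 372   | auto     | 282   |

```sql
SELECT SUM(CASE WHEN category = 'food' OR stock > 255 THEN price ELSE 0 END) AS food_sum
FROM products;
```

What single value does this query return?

2079

sku=U51: ✗
sku=U95: ✓ → 374
sku=U48: ✓ → 258
sku=U75: ✓ → 77
sku=U84: ✗
sku=U90: ✓ → 18
sku=U63: ✓ → 248
sku=U98: ✓ → 328
sku=U14: ✓ → 383
sku=U40: ✓ → 21
sku=U12: ✓ → 372
food_sum = 374 + 258 + 77 + 18 + 248 + 328 + 383 + 21 + 372 = 2079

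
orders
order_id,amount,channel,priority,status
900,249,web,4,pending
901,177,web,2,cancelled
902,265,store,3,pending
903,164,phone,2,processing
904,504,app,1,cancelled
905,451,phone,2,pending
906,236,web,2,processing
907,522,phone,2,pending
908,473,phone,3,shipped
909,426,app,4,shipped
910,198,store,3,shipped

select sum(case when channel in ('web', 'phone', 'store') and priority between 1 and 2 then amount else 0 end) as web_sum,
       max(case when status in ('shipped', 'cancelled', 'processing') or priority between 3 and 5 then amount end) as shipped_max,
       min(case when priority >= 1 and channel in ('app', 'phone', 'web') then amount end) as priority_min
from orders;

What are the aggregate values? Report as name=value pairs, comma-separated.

[web_sum: channel in ('web', 'phone', 'store') and priority between 1 and 2]
order_id=900: ✗
order_id=901: ✓ → 177
order_id=902: ✗
order_id=903: ✓ → 164
order_id=904: ✗
order_id=905: ✓ → 451
order_id=906: ✓ → 236
order_id=907: ✓ → 522
order_id=908: ✗
order_id=909: ✗
order_id=910: ✗
web_sum = 177 + 164 + 451 + 236 + 522 = 1550
—
[shipped_max: status in ('shipped', 'cancelled', 'processing') or priority between 3 and 5]
order_id=900: ✓ → 249
order_id=901: ✓ → 177
order_id=902: ✓ → 265
order_id=903: ✓ → 164
order_id=904: ✓ → 504
order_id=905: ✗
order_id=906: ✓ → 236
order_id=907: ✗
order_id=908: ✓ → 473
order_id=909: ✓ → 426
order_id=910: ✓ → 198
shipped_max = MAX(249, 177, 265, 164, 504, 236, 473, 426, 198) = 504
—
[priority_min: priority >= 1 and channel in ('app', 'phone', 'web')]
order_id=900: ✓ → 249
order_id=901: ✓ → 177
order_id=902: ✗
order_id=903: ✓ → 164
order_id=904: ✓ → 504
order_id=905: ✓ → 451
order_id=906: ✓ → 236
order_id=907: ✓ → 522
order_id=908: ✓ → 473
order_id=909: ✓ → 426
order_id=910: ✗
priority_min = MIN(249, 177, 164, 504, 451, 236, 522, 473, 426) = 164

web_sum=1550, shipped_max=504, priority_min=164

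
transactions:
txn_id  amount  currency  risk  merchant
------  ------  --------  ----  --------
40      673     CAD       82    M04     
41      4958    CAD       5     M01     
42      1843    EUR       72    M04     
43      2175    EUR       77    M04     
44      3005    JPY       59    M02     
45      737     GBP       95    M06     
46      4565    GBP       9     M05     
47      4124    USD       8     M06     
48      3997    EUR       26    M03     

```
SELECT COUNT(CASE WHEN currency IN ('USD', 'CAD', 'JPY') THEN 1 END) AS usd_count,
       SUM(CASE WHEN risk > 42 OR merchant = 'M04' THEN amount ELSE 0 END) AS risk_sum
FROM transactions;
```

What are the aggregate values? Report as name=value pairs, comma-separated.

usd_count=4, risk_sum=8433

[usd_count: currency IN ('USD', 'CAD', 'JPY')]
txn_id=40: ✓ → 1
txn_id=41: ✓ → 1
txn_id=42: ✗
txn_id=43: ✗
txn_id=44: ✓ → 1
txn_id=45: ✗
txn_id=46: ✗
txn_id=47: ✓ → 1
txn_id=48: ✗
usd_count = COUNT(1, 1, 1, 1) = 4
—
[risk_sum: risk > 42 OR merchant = 'M04']
txn_id=40: ✓ → 673
txn_id=41: ✗
txn_id=42: ✓ → 1843
txn_id=43: ✓ → 2175
txn_id=44: ✓ → 3005
txn_id=45: ✓ → 737
txn_id=46: ✗
txn_id=47: ✗
txn_id=48: ✗
risk_sum = 673 + 1843 + 2175 + 3005 + 737 = 8433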